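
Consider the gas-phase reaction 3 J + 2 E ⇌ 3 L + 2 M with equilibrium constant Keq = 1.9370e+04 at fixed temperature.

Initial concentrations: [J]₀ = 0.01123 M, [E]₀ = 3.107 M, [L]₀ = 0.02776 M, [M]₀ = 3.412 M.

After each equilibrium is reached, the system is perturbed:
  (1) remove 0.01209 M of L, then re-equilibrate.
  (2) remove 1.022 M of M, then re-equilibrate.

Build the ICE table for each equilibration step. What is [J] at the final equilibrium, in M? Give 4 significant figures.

Q₀ = 18.22 vs Keq = 1.9370e+04 ⇒ Q<K, forward
Step 1:
                    J           E           L           M
  I           0.01123       3.107     0.02776       3.412
  C          -0.00974   -0.006493     0.00974    0.006493
  E           0.00149       3.101      0.0375       3.418
  solve Keq expr → x = 0.003247; check Q = 1.9370e+04
Then remove 0.01209 M of L.
Step 2:
                    J           E           L           M
  I           0.00149       3.101     0.02541       3.418
  C       -4.6197e-04 -3.0798e-04  4.6197e-04  3.0798e-04
  E          0.001028         3.1     0.02587       3.419
  solve Keq expr → x = 1.5399e-04; check Q = 1.9370e+04
Then remove 1.022 M of M.
Step 3:
                    J           E           L           M
  I          0.001028         3.1     0.02587       2.397
  C       -2.1014e-04 -1.4009e-04  2.1014e-04  1.4009e-04
  E        8.1813e-04         3.1     0.02608       2.397
  solve Keq expr → x = 7.0046e-05; check Q = 1.9370e+04

[J]_eq = 8.1813e-04 M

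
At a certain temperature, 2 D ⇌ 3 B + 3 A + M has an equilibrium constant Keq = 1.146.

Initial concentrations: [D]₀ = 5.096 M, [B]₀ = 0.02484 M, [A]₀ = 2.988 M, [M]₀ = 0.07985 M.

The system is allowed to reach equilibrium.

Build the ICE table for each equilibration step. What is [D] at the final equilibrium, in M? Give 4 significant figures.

[D]_eq = 4.46 M

Q₀ = 1.2572e-06 vs Keq = 1.146 ⇒ Q<K, forward
Step 1:
                    D           B           A           M
  Initial       5.096     0.02484       2.988     0.07985
  Change      -0.6356      0.9535      0.9535      0.3178
  Equil          4.46      0.9783       3.941      0.3977
  solve Keq expr → x = 0.3178; check Q = 1.146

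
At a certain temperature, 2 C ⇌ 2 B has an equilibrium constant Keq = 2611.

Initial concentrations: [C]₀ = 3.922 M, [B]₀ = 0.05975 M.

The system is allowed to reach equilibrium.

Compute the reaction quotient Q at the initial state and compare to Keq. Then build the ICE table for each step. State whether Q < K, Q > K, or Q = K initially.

Q₀ = 2.3209e-04; Q < K (proceeds forward)

Q₀ = 2.3209e-04 vs Keq = 2611 ⇒ Q<K, forward
Step 1:
                   C          B
  I            3.922    0.05975
  C           -3.846      3.846
  E          0.07643      3.905
  solve Keq expr → x = 1.923; check Q = 2611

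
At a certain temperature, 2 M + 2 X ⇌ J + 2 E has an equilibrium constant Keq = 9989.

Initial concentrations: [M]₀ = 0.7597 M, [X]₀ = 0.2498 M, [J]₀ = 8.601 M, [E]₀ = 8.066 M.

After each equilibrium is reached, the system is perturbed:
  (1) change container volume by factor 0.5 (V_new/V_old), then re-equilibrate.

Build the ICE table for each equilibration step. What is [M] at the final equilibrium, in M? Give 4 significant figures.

Q₀ = 1.5538e+04 vs Keq = 9989 ⇒ Q>K, reverse
Step 1:
                    M           X           J           E
  init         0.7597      0.2498       8.601       8.066
  Δ           0.04309     0.04309    -0.02154    -0.04309
  eq           0.8028      0.2929       8.579       8.023
  solve Keq expr → x = -0.02154; check Q = 9989
Then change container volume by factor 0.5 (V_new/V_old).
Step 2:
                    M           X           J           E
  init          1.606      0.5858       17.16       16.05
  Δ           -0.1304     -0.1304     0.06521      0.1304
  eq            1.475      0.4554       17.22       16.18
  solve Keq expr → x = 0.06521; check Q = 9989

[M]_eq = 1.475 M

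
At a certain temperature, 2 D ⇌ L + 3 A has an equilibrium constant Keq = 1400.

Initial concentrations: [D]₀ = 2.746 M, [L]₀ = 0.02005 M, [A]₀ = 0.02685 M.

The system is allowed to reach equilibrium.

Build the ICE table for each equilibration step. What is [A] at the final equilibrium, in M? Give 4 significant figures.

Q₀ = 5.1469e-08 vs Keq = 1400 ⇒ Q<K, forward
Step 1:
                  D         L         A
  Initial     2.746   0.02005   0.02685
  Change     -2.521     1.261     3.782
  Equil      0.2248     1.281     3.809
  solve Keq expr → x = 1.261; check Q = 1400

[A]_eq = 3.809 M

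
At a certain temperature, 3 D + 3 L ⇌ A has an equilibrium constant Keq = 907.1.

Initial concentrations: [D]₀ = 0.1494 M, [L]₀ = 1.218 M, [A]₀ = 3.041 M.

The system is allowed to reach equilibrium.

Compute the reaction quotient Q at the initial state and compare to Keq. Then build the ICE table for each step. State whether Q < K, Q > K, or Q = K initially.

Q₀ = 504.7 vs Keq = 907.1 ⇒ Q<K, forward
Step 1:
                   D          L          A
  init        0.1494      1.218      3.041
  Δ         -0.02395   -0.02395   0.007983
  eq          0.1255      1.194      3.049
  solve Keq expr → x = 0.007983; check Q = 907.1

Q₀ = 504.7; Q < K (proceeds forward)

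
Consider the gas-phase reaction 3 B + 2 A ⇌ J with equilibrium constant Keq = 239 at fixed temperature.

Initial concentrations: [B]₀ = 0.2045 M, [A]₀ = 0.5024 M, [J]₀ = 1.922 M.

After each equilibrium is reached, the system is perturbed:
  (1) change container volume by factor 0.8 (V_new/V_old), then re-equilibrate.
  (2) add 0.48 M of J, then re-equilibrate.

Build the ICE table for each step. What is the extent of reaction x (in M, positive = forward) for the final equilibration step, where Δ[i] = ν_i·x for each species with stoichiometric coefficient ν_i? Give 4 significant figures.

Q₀ = 890.4 vs Keq = 239 ⇒ Q>K, reverse
Step 1:
                    B           A           J
  init         0.2045      0.5024       1.922
  Δ           0.08841     0.05894    -0.02947
  eq           0.2929      0.5613       1.893
  solve Keq expr → x = -0.02947; check Q = 239
Then change container volume by factor 0.8 (V_new/V_old).
Step 2:
                    B           A           J
  init         0.3661      0.7017       2.366
  Δ          -0.07871    -0.05247     0.02624
  eq           0.2874      0.6492       2.392
  solve Keq expr → x = 0.02624; check Q = 239
Then add 0.48 M of J.
Step 3:
                    B           A           J
  init         0.2874      0.6492       2.872
  Δ           0.01483    0.009887   -0.004944
  eq           0.3023      0.6591       2.867
  solve Keq expr → x = -0.004944; check Q = 239

x = -0.004944 M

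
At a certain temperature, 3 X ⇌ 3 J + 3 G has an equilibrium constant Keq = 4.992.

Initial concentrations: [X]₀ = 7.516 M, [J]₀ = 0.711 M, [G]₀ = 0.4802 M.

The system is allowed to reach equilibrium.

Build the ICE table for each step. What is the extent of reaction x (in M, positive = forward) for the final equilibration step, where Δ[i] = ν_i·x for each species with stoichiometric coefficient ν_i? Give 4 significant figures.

x = 0.7906 M

Q₀ = 9.3738e-05 vs Keq = 4.992 ⇒ Q<K, forward
Step 1:
                    X           J           G
  Initial       7.516       0.711      0.4802
  Change       -2.372       2.372       2.372
  Equil         5.144       3.083       2.852
  solve Keq expr → x = 0.7906; check Q = 4.992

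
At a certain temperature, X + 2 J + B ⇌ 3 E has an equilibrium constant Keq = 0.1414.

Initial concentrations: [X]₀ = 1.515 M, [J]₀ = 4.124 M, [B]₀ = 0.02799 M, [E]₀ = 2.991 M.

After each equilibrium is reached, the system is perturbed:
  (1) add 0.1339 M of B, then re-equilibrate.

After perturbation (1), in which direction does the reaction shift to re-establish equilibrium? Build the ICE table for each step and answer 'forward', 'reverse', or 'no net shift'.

Direction: forward

Q₀ = 37.1 vs Keq = 0.1414 ⇒ Q>K, reverse
Step 1:
                    X           J           B           E
  Initial       1.515       4.124     0.02799       2.991
  Change       0.4808      0.9616      0.4808      -1.442
  Equil         1.996       5.086      0.5088       1.549
  solve Keq expr → x = -0.4808; check Q = 0.1414
Then add 0.1339 M of B.
Step 2:
                    X           J           B           E
  Initial       1.996       5.086      0.6427       1.549
  Change     -0.02733    -0.05466    -0.02733     0.08199
  Equil         1.968       5.031      0.6154       1.631
  solve Keq expr → x = 0.02733; check Q = 0.1414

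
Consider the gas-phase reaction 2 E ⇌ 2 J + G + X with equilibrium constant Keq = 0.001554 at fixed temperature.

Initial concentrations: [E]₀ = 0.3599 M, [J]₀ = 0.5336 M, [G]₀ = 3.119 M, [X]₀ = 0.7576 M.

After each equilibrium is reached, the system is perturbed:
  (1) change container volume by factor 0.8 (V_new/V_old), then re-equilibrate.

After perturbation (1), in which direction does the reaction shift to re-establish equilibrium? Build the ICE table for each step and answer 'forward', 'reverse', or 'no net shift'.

Direction: reverse

Q₀ = 5.194 vs Keq = 0.001554 ⇒ Q>K, reverse
Step 1:
                    E           J           G           X
  init         0.3599      0.5336       3.119      0.7576
  Δ            0.5053     -0.5053     -0.2526     -0.2526
  eq           0.8652     0.02835       2.866       0.505
  solve Keq expr → x = -0.2526; check Q = 0.001554
Then change container volume by factor 0.8 (V_new/V_old).
Step 2:
                    E           J           G           X
  init          1.081     0.03543       3.583      0.6312
  Δ          0.006817   -0.006817   -0.003409   -0.003409
  eq            1.088     0.02862        3.58      0.6278
  solve Keq expr → x = -0.003409; check Q = 0.001554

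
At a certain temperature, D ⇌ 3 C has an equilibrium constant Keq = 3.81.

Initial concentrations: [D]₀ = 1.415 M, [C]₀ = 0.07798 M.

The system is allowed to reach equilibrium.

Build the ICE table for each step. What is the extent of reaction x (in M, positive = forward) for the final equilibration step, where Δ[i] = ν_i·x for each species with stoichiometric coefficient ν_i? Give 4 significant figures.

x = 0.4826 M

Q₀ = 3.3511e-04 vs Keq = 3.81 ⇒ Q<K, forward
Step 1:
                  D         C
  Initial     1.415   0.07798
  Change    -0.4826     1.448
  Equil      0.9324     1.526
  solve Keq expr → x = 0.4826; check Q = 3.81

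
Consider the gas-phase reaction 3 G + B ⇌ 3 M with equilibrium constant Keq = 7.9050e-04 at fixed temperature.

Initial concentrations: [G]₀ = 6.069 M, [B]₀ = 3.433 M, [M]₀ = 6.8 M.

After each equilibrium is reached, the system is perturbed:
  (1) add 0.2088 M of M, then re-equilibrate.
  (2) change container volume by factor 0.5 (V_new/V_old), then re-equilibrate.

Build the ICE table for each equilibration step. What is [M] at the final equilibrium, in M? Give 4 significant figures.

[M]_eq = 4.355 M

Q₀ = 0.4097 vs Keq = 7.9050e-04 ⇒ Q>K, reverse
Step 1:
                   G          B          M
  init         6.069      3.433        6.8
  Δ            5.032      1.677     -5.032
  eq            11.1       5.11      1.768
  solve Keq expr → x = -1.677; check Q = 7.9050e-04
Then add 0.2088 M of M.
Step 2:
                   G          B          M
  init          11.1       5.11      1.977
  Δ           0.1743    0.05809    -0.1743
  eq           11.28      5.168      1.803
  solve Keq expr → x = -0.05809; check Q = 7.9050e-04
Then change container volume by factor 0.5 (V_new/V_old).
Step 3:
                   G          B          M
  init         22.55      10.34      3.605
  Δ          -0.7502    -0.2501     0.7502
  eq            21.8      10.09      4.355
  solve Keq expr → x = 0.2501; check Q = 7.9050e-04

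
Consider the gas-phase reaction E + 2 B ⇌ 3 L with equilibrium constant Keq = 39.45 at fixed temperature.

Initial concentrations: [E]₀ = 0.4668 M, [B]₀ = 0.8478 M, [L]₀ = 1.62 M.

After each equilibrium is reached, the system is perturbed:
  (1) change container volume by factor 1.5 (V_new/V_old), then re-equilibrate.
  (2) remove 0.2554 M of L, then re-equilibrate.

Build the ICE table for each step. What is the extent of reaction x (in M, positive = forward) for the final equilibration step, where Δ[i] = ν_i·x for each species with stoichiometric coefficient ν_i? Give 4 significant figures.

Q₀ = 12.67 vs Keq = 39.45 ⇒ Q<K, forward
Step 1:
                    E           B           L
  I            0.4668      0.8478        1.62
  C          -0.08864     -0.1773      0.2659
  E            0.3782      0.6705       1.886
  solve Keq expr → x = 0.08864; check Q = 39.45
Then change container volume by factor 1.5 (V_new/V_old).
Step 2:
                    E           B           L
  I            0.2521       0.447       1.257
  C                 0           0           0
  E            0.2521       0.447       1.257
  solve Keq expr → x = 0; check Q = 39.45
Then remove 0.2554 M of L.
Step 3:
                    E           B           L
  I            0.2521       0.447       1.002
  C          -0.03036    -0.06071     0.09107
  E            0.2218      0.3863       1.093
  solve Keq expr → x = 0.03036; check Q = 39.45

x = 0.03036 M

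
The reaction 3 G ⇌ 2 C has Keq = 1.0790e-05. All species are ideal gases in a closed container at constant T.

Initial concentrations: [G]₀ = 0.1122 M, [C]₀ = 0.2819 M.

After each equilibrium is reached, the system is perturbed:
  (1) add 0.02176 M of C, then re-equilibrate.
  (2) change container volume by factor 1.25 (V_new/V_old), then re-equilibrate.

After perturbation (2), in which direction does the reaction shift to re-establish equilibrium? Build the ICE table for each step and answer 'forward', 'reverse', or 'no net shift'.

Direction: reverse

Q₀ = 56.26 vs Keq = 1.0790e-05 ⇒ Q>K, reverse
Step 1:
                    G           C
  I            0.1122      0.2819
  C            0.4209     -0.2806
  E            0.5331    0.001279
  solve Keq expr → x = -0.1403; check Q = 1.0790e-05
Then add 0.02176 M of C.
Step 2:
                    G           C
  I            0.5331     0.02304
  C           0.03246    -0.02164
  E            0.5656    0.001397
  solve Keq expr → x = -0.01082; check Q = 1.0790e-05
Then change container volume by factor 1.25 (V_new/V_old).
Step 3:
                    G           C
  I            0.4525    0.001118
  C        1.7614e-04 -1.1742e-04
  E            0.4527       0.001
  solve Keq expr → x = -5.8712e-05; check Q = 1.0790e-05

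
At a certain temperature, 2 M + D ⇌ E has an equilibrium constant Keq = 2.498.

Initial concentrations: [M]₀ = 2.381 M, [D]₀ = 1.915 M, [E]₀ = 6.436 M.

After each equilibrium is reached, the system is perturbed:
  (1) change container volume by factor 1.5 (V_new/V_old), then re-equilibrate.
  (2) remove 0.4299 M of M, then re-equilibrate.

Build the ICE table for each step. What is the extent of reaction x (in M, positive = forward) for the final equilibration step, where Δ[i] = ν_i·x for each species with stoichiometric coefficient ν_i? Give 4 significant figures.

x = -0.1625 M

Q₀ = 0.5928 vs Keq = 2.498 ⇒ Q<K, forward
Step 1:
                   M          D          E
  I            2.381      1.915      6.436
  C          -0.9847    -0.4924     0.4924
  E            1.396      1.423      6.928
  solve Keq expr → x = 0.4924; check Q = 2.498
Then change container volume by factor 1.5 (V_new/V_old).
Step 2:
                   M          D          E
  I           0.9309     0.9484      4.619
  C           0.3334     0.1667    -0.1667
  E            1.264      1.115      4.452
  solve Keq expr → x = -0.1667; check Q = 2.498
Then remove 0.4299 M of M.
Step 3:
                   M          D          E
  I           0.8343      1.115      4.452
  C            0.325     0.1625    -0.1625
  E            1.159      1.278       4.29
  solve Keq expr → x = -0.1625; check Q = 2.498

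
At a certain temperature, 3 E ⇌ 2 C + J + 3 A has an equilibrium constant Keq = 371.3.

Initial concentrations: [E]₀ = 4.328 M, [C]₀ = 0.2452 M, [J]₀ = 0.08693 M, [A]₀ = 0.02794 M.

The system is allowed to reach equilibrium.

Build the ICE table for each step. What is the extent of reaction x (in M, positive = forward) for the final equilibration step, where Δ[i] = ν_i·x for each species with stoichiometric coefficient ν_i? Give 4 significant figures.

Q₀ = 1.4061e-09 vs Keq = 371.3 ⇒ Q<K, forward
Step 1:
                   E          C          J          A
  Initial      4.328     0.2452    0.08693    0.02794
  Change      -3.391      2.261       1.13      3.391
  Equil        0.937      2.506      1.217      3.419
  solve Keq expr → x = 1.13; check Q = 371.3

x = 1.13 M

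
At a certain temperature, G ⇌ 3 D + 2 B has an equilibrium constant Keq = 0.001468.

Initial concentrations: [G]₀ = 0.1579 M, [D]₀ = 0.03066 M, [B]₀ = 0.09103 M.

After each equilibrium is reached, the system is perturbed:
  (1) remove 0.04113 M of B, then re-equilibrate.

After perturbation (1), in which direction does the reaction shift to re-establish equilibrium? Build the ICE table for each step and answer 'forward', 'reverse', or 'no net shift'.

Q₀ = 1.5125e-06 vs Keq = 0.001468 ⇒ Q<K, forward
Step 1:
                   G          D          B
  I           0.1579    0.03066    0.09103
  C         -0.04626     0.1388    0.09252
  E           0.1116     0.1694     0.1835
  solve Keq expr → x = 0.04626; check Q = 0.001468
Then remove 0.04113 M of B.
Step 2:
                   G          D          B
  I           0.1116     0.1694     0.1424
  C         -0.00585    0.01755     0.0117
  E           0.1058      0.187     0.1541
  solve Keq expr → x = 0.00585; check Q = 0.001468

Direction: forward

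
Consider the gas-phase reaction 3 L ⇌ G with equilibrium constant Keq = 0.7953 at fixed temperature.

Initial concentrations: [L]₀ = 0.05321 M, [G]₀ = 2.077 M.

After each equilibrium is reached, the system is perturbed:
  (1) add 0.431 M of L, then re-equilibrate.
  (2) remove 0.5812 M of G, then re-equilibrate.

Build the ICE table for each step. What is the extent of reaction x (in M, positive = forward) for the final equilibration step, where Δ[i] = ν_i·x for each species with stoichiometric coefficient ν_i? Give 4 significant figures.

x = 0.04831 M

Q₀ = 1.3787e+04 vs Keq = 0.7953 ⇒ Q>K, reverse
Step 1:
                   L          G
  init       0.05321      2.077
  Δ            1.227    -0.4089
  eq            1.28      1.668
  solve Keq expr → x = -0.4089; check Q = 0.7953
Then add 0.431 M of L.
Step 2:
                   L          G
  init         1.711      1.668
  Δ          -0.3979     0.1326
  eq           1.313      1.801
  solve Keq expr → x = 0.1326; check Q = 0.7953
Then remove 0.5812 M of G.
Step 3:
                   L          G
  init         1.313      1.219
  Δ          -0.1449    0.04831
  eq           1.168      1.268
  solve Keq expr → x = 0.04831; check Q = 0.7953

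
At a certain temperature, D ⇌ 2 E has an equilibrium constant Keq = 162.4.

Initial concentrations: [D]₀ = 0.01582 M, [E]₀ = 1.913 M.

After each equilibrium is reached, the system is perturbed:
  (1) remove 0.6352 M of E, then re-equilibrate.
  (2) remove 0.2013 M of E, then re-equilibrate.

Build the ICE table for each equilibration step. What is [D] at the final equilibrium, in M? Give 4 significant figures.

Q₀ = 231.3 vs Keq = 162.4 ⇒ Q>K, reverse
Step 1:
                    D           E
  I           0.01582       1.913
  C          0.006413    -0.01283
  E           0.02223         1.9
  solve Keq expr → x = -0.006413; check Q = 162.4
Then remove 0.6352 M of E.
Step 2:
                    D           E
  I           0.02223       1.265
  C            -0.012       0.024
  E           0.01023       1.289
  solve Keq expr → x = 0.012; check Q = 162.4
Then remove 0.2013 M of E.
Step 3:
                    D           E
  I           0.01023       1.088
  C         -0.002869    0.005738
  E          0.007362       1.093
  solve Keq expr → x = 0.002869; check Q = 162.4

[D]_eq = 0.007362 M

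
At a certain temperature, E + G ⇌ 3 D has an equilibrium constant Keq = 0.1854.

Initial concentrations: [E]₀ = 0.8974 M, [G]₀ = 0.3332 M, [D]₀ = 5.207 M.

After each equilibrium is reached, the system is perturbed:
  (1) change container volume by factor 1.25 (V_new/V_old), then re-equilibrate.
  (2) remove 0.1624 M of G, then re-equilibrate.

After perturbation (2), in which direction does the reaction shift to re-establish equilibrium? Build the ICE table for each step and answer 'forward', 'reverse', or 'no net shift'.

Direction: reverse

Q₀ = 472.1 vs Keq = 0.1854 ⇒ Q>K, reverse
Step 1:
                   E          G          D
  init        0.8974     0.3332      5.207
  Δ            1.431      1.431     -4.294
  eq           2.329      1.764     0.9133
  solve Keq expr → x = -1.431; check Q = 0.1854
Then change container volume by factor 1.25 (V_new/V_old).
Step 2:
                   E          G          D
  init         1.863      1.412     0.7306
  Δ         -0.01696   -0.01696    0.05087
  eq           1.846      1.395     0.7815
  solve Keq expr → x = 0.01696; check Q = 0.1854
Then remove 0.1624 M of G.
Step 3:
                   E          G          D
  init         1.846      1.232     0.7815
  Δ         0.009466   0.009466    -0.0284
  eq           1.855      1.242     0.7531
  solve Keq expr → x = -0.009466; check Q = 0.1854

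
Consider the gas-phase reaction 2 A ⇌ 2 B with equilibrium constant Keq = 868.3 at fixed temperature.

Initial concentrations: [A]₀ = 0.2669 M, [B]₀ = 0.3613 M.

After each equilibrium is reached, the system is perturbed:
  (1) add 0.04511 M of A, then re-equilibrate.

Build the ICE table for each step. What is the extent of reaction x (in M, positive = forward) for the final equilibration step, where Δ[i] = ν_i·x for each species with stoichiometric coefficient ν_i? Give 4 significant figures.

Q₀ = 1.832 vs Keq = 868.3 ⇒ Q<K, forward
Step 1:
                    A           B
  I            0.2669      0.3613
  C           -0.2463      0.2463
  E           0.02062      0.6076
  solve Keq expr → x = 0.1231; check Q = 868.3
Then add 0.04511 M of A.
Step 2:
                    A           B
  I           0.06573      0.6076
  C          -0.04363     0.04363
  E            0.0221      0.6512
  solve Keq expr → x = 0.02181; check Q = 868.3

x = 0.02181 M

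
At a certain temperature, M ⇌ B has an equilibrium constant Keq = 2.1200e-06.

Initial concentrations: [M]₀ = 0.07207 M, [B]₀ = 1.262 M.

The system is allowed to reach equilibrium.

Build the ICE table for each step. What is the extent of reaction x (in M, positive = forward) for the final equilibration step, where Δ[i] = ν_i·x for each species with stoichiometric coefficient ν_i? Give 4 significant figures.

x = -1.262 M

Q₀ = 17.51 vs Keq = 2.1200e-06 ⇒ Q>K, reverse
Step 1:
                    M           B
  I           0.07207       1.262
  C             1.262      -1.262
  E             1.334  2.8282e-06
  solve Keq expr → x = -1.262; check Q = 2.1200e-06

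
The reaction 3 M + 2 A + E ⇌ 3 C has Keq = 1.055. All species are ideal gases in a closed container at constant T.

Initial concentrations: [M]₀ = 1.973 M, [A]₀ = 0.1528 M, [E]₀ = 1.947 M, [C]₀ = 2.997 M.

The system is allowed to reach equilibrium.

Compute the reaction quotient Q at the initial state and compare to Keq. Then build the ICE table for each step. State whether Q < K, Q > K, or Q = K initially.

Q₀ = 77.1 vs Keq = 1.055 ⇒ Q>K, reverse
Step 1:
                    M           A           E           C
  init          1.973      0.1528       1.947       2.997
  Δ            0.6314       0.421      0.2105     -0.6314
  eq            2.604      0.5738       2.157       2.366
  solve Keq expr → x = -0.2105; check Q = 1.055

Q₀ = 77.1; Q > K (proceeds reverse)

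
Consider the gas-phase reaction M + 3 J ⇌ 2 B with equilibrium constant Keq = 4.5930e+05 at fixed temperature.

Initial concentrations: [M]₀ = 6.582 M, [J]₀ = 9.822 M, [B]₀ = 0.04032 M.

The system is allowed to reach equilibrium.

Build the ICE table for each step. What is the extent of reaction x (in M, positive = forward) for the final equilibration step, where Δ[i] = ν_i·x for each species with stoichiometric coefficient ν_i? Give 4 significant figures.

x = 3.264 M

Q₀ = 2.6067e-07 vs Keq = 4.5930e+05 ⇒ Q<K, forward
Step 1:
                  M         J         B
  Initial     6.582     9.822   0.04032
  Change     -3.264    -9.792     6.528
  Equil       3.318   0.03048     6.568
  solve Keq expr → x = 3.264; check Q = 4.5930e+05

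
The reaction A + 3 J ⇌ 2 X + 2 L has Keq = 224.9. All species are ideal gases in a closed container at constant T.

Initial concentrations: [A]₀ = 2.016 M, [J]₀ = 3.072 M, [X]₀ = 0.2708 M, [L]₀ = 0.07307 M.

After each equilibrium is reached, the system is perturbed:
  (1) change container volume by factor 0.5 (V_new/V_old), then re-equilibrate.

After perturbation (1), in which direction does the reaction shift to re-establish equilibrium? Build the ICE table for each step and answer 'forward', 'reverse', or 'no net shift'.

Q₀ = 6.6992e-06 vs Keq = 224.9 ⇒ Q<K, forward
Step 1:
                    A           J           X           L
  Initial       2.016       3.072      0.2708     0.07307
  Change      -0.8947      -2.684       1.789       1.789
  Equil         1.121      0.3879        2.06       1.862
  solve Keq expr → x = 0.8947; check Q = 224.9
Then change container volume by factor 0.5 (V_new/V_old).
Step 2:
                    A           J           X           L
  Initial       2.243      0.7759        4.12       3.725
  Change            0           0           0           0
  Equil         2.243      0.7759        4.12       3.725
  solve Keq expr → x = 0; check Q = 224.9

Direction: no net shift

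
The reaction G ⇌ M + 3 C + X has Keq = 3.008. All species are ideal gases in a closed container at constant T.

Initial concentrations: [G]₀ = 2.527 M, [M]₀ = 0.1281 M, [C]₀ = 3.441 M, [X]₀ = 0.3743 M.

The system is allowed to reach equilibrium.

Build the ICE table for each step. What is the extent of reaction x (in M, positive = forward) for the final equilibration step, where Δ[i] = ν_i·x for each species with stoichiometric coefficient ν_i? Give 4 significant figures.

Q₀ = 0.7731 vs Keq = 3.008 ⇒ Q<K, forward
Step 1:
                    G           M           C           X
  init          2.527      0.1281       3.441      0.3743
  Δ           -0.1283      0.1283      0.3848      0.1283
  eq            2.399      0.2564       3.826      0.5026
  solve Keq expr → x = 0.1283; check Q = 3.008

x = 0.1283 M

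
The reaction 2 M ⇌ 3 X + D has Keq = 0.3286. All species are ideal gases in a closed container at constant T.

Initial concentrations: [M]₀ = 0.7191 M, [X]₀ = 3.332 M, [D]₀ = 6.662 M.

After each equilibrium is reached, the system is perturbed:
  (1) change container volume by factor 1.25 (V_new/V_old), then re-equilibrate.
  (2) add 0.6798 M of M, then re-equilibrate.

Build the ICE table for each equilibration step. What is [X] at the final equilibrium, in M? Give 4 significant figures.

Q₀ = 476.6 vs Keq = 0.3286 ⇒ Q>K, reverse
Step 1:
                   M          X          D
  init        0.7191      3.332      6.662
  Δ            1.753     -2.629    -0.8764
  eq           2.472     0.7027      5.786
  solve Keq expr → x = -0.8764; check Q = 0.3286
Then change container volume by factor 1.25 (V_new/V_old).
Step 2:
                   M          X          D
  init         1.978     0.5622      4.628
  Δ         -0.05171    0.07756    0.02585
  eq           1.926     0.6398      4.654
  solve Keq expr → x = 0.02585; check Q = 0.3286
Then add 0.6798 M of M.
Step 3:
                   M          X          D
  init         2.606     0.6398      4.654
  Δ         -0.08264      0.124    0.04132
  eq           2.523     0.7637      4.696
  solve Keq expr → x = 0.04132; check Q = 0.3286

[X]_eq = 0.7637 M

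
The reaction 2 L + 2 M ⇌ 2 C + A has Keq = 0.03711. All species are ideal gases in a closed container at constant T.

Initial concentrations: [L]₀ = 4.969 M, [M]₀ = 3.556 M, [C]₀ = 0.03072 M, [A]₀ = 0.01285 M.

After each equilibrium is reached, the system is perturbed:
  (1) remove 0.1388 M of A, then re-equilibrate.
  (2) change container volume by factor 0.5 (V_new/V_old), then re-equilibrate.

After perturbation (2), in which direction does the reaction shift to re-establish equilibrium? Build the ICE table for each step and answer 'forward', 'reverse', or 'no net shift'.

Q₀ = 3.8840e-08 vs Keq = 0.03711 ⇒ Q<K, forward
Step 1:
                    L           M           C           A
  I             4.969       3.556     0.03072     0.01285
  C            -1.516      -1.516       1.516      0.7578
  E             3.453        2.04       1.546      0.7706
  solve Keq expr → x = 0.7578; check Q = 0.03711
Then remove 0.1388 M of A.
Step 2:
                    L           M           C           A
  I             3.453        2.04       1.546      0.6318
  C          -0.05481    -0.05481     0.05481     0.02741
  E             3.399       1.986       1.601      0.6592
  solve Keq expr → x = 0.02741; check Q = 0.03711
Then change container volume by factor 0.5 (V_new/V_old).
Step 3:
                    L           M           C           A
  I             6.797       3.971       3.202       1.318
  C           -0.3903     -0.3903      0.3903      0.1951
  E             6.407       3.581       3.592       1.514
  solve Keq expr → x = 0.1951; check Q = 0.03711

Direction: forward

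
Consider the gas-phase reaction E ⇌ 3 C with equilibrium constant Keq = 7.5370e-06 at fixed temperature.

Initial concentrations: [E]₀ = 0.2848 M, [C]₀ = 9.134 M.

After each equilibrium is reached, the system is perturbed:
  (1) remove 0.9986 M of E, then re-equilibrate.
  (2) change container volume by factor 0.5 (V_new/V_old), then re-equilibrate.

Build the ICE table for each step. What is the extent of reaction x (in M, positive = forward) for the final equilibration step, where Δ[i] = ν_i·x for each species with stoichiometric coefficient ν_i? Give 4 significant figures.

x = -0.0064 M

Q₀ = 2676 vs Keq = 7.5370e-06 ⇒ Q>K, reverse
Step 1:
                  E         C
  Initial    0.2848     9.134
  Change      3.035    -9.105
  Equil        3.32   0.02925
  solve Keq expr → x = -3.035; check Q = 7.5370e-06
Then remove 0.9986 M of E.
Step 2:
                  E         C
  Initial     2.321   0.02925
  Change   0.001095 -0.003285
  Equil       2.322   0.02596
  solve Keq expr → x = -0.001095; check Q = 7.5370e-06
Then change container volume by factor 0.5 (V_new/V_old).
Step 3:
                  E         C
  Initial     4.644   0.05193
  Change     0.0064   -0.0192
  Equil       4.651   0.03273
  solve Keq expr → x = -0.0064; check Q = 7.5370e-06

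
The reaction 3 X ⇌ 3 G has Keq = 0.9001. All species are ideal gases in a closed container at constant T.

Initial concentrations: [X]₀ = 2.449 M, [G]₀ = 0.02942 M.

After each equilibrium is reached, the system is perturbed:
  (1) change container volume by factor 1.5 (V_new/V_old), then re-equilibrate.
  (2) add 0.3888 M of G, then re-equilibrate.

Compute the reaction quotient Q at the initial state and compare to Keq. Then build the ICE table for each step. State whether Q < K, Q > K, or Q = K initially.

Q₀ = 1.7337e-06; Q < K (proceeds forward)

Q₀ = 1.7337e-06 vs Keq = 0.9001 ⇒ Q<K, forward
Step 1:
                  X         G
  I           2.449   0.02942
  C          -1.188     1.188
  E           1.261     1.217
  solve Keq expr → x = 0.396; check Q = 0.9001
Then change container volume by factor 1.5 (V_new/V_old).
Step 2:
                  X         G
  I          0.8406    0.8116
  C               0         0
  E          0.8406    0.8116
  solve Keq expr → x = 0; check Q = 0.9001
Then add 0.3888 M of G.
Step 3:
                  X         G
  I          0.8406       1.2
  C          0.1978   -0.1978
  E           1.038     1.003
  solve Keq expr → x = -0.06594; check Q = 0.9001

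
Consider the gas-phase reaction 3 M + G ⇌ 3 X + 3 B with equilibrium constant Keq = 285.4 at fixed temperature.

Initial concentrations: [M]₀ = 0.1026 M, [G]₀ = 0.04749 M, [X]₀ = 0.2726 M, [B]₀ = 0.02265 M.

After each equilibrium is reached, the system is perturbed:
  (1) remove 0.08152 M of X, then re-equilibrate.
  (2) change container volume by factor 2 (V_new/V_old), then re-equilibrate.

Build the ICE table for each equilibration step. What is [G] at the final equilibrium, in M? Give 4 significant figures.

Q₀ = 0.004589 vs Keq = 285.4 ⇒ Q<K, forward
Step 1:
                    M           G           X           B
  Initial      0.1026     0.04749      0.2726     0.02265
  Change     -0.08192    -0.02731     0.08192     0.08192
  Equil       0.02068     0.02018      0.3545      0.1046
  solve Keq expr → x = 0.02731; check Q = 285.4
Then remove 0.08152 M of X.
Step 2:
                    M           G           X           B
  Initial     0.02068     0.02018       0.273      0.1046
  Change    -0.003634   -0.001211    0.003634    0.003634
  Equil       0.01705     0.01897      0.2766      0.1082
  solve Keq expr → x = 0.001211; check Q = 285.4
Then change container volume by factor 2 (V_new/V_old).
Step 3:
                    M           G           X           B
  Initial    0.008523    0.009486      0.1383      0.0541
  Change    -0.002603 -8.6776e-04    0.002603    0.002603
  Equil       0.00592    0.008618      0.1409     0.05671
  solve Keq expr → x = 8.6776e-04; check Q = 285.4

[G]_eq = 0.008618 M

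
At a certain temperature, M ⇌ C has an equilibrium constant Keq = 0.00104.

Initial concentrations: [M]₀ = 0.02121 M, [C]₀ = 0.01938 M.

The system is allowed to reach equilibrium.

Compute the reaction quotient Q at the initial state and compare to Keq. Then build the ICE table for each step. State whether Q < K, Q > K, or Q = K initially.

Q₀ = 0.9137; Q > K (proceeds reverse)

Q₀ = 0.9137 vs Keq = 0.00104 ⇒ Q>K, reverse
Step 1:
                  M         C
  Initial   0.02121   0.01938
  Change    0.01934  -0.01934
  Equil     0.04055 4.2170e-05
  solve Keq expr → x = -0.01934; check Q = 0.00104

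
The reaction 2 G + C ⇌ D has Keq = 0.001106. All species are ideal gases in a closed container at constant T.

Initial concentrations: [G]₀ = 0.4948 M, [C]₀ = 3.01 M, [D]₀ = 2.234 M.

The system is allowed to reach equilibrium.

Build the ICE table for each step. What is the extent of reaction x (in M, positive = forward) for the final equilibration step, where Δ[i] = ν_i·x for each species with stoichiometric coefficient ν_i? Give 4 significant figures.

Q₀ = 3.031 vs Keq = 0.001106 ⇒ Q>K, reverse
Step 1:
                  G         C         D
  init       0.4948      3.01     2.234
  Δ           4.217     2.108    -2.108
  eq          4.711     5.118    0.1257
  solve Keq expr → x = -2.108; check Q = 0.001106

x = -2.108 M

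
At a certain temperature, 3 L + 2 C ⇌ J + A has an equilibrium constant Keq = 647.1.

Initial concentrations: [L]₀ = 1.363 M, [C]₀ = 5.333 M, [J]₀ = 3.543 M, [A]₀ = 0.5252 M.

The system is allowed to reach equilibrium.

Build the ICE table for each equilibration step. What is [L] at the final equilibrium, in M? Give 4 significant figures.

[L]_eq = 0.06653 M

Q₀ = 0.02584 vs Keq = 647.1 ⇒ Q<K, forward
Step 1:
                    L           C           J           A
  I             1.363       5.333       3.543      0.5252
  C            -1.296     -0.8643      0.4322      0.4322
  E           0.06653       4.469       3.975      0.9574
  solve Keq expr → x = 0.4322; check Q = 647.1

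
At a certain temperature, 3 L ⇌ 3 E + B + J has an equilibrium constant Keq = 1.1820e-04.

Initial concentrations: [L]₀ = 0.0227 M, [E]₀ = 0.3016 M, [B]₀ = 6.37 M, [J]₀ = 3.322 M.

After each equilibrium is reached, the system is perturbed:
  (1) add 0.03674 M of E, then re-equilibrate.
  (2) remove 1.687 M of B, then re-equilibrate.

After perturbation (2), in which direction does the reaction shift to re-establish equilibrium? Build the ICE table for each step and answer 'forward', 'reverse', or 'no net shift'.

Q₀ = 4.9631e+04 vs Keq = 1.1820e-04 ⇒ Q>K, reverse
Step 1:
                  L         E         B         J
  init       0.0227    0.3016      6.37     3.322
  Δ          0.2959   -0.2959  -0.09862  -0.09862
  eq         0.3186  0.005739     6.271     3.223
  solve Keq expr → x = -0.09862; check Q = 1.1820e-04
Then add 0.03674 M of E.
Step 2:
                  L         E         B         J
  init       0.3186   0.04248     6.271     3.223
  Δ         0.03608  -0.03608  -0.01203  -0.01203
  eq         0.3546  0.006401     6.259     3.211
  solve Keq expr → x = -0.01203; check Q = 1.1820e-04
Then remove 1.687 M of B.
Step 3:
                  L         E         B         J
  init       0.3546  0.006401     4.572     3.211
  Δ       -6.9225e-04 6.9225e-04 2.3075e-04 2.3075e-04
  eq         0.3539  0.007093     4.573     3.212
  solve Keq expr → x = 2.3075e-04; check Q = 1.1820e-04

Direction: forward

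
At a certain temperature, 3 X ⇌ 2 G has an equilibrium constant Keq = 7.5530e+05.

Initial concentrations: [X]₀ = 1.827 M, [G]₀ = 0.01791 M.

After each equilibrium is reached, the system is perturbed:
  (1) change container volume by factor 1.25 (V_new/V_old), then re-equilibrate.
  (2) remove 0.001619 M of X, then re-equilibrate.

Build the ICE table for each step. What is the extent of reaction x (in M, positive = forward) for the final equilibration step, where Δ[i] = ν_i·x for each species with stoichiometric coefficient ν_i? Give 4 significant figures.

x = -5.3703e-04 M

Q₀ = 5.2599e-05 vs Keq = 7.5530e+05 ⇒ Q<K, forward
Step 1:
                    X           G
  init          1.827     0.01791
  Δ            -1.814        1.21
  eq          0.01259       1.228
  solve Keq expr → x = 0.6048; check Q = 7.5530e+05
Then change container volume by factor 1.25 (V_new/V_old).
Step 2:
                    X           G
  init        0.01007       0.982
  Δ        7.7385e-04 -5.1590e-04
  eq          0.01084      0.9815
  solve Keq expr → x = -2.5795e-04; check Q = 7.5530e+05
Then remove 0.001619 M of X.
Step 3:
                    X           G
  init       0.009226      0.9815
  Δ          0.001611   -0.001074
  eq          0.01084      0.9804
  solve Keq expr → x = -5.3703e-04; check Q = 7.5530e+05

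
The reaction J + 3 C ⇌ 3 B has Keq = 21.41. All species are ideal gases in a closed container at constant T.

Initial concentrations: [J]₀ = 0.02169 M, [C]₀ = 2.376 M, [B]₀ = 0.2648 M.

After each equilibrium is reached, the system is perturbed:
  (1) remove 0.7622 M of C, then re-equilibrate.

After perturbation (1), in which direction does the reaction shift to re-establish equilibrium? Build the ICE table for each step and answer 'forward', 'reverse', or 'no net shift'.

Direction: reverse

Q₀ = 0.06382 vs Keq = 21.41 ⇒ Q<K, forward
Step 1:
                  J         C         B
  I         0.02169     2.376    0.2648
  C        -0.02155  -0.06466   0.06466
  E       1.3528e-04     2.311    0.3295
  solve Keq expr → x = 0.02155; check Q = 21.41
Then remove 0.7622 M of C.
Step 2:
                  J         C         B
  I       1.3528e-04     1.549    0.3295
  C       3.0944e-04 9.2832e-04 -9.2832e-04
  E       4.4472e-04      1.55    0.3285
  solve Keq expr → x = -3.0944e-04; check Q = 21.41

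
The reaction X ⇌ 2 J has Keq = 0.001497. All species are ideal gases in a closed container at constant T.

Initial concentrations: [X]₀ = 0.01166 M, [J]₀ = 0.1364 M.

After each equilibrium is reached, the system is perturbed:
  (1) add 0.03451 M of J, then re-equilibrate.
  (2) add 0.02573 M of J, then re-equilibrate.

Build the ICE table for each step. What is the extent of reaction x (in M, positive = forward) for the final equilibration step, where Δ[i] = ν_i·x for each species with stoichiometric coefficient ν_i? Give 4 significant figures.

Q₀ = 1.596 vs Keq = 0.001497 ⇒ Q>K, reverse
Step 1:
                   X          J
  I          0.01166     0.1364
  C          0.06292    -0.1258
  E          0.07458    0.01057
  solve Keq expr → x = -0.06292; check Q = 0.001497
Then add 0.03451 M of J.
Step 2:
                   X          J
  I          0.07458    0.04508
  C          0.01669   -0.03339
  E          0.09127    0.01169
  solve Keq expr → x = -0.01669; check Q = 0.001497
Then add 0.02573 M of J.
Step 3:
                   X          J
  I          0.09127    0.03742
  C          0.01248   -0.02496
  E           0.1037    0.01246
  solve Keq expr → x = -0.01248; check Q = 0.001497

x = -0.01248 M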